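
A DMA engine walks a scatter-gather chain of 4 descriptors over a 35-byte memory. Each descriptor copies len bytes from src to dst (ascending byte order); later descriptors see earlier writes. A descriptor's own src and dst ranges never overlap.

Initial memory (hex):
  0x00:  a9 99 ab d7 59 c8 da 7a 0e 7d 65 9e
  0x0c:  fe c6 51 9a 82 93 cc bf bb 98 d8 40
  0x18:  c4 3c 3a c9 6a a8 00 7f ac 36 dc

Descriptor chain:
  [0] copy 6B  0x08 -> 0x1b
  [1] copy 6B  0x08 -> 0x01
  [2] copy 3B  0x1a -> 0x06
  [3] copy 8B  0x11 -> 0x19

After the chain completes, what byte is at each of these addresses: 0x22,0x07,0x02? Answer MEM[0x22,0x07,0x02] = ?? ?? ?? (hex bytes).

MEM[0x22,0x07,0x02] = dc 0e 7d

  after D0: wrote 6B at 0x1b = 0e7d659efec6
  after D1: wrote 6B at 0x01 = 0e7d659efec6
  after D2: wrote 3B at 0x06 = 3a0e7d
  after D3: wrote 8B at 0x19 = 93ccbfbb98d840c4
query mem[0x22]=0xdc, mem[0x07]=0x0e, mem[0x02]=0x7d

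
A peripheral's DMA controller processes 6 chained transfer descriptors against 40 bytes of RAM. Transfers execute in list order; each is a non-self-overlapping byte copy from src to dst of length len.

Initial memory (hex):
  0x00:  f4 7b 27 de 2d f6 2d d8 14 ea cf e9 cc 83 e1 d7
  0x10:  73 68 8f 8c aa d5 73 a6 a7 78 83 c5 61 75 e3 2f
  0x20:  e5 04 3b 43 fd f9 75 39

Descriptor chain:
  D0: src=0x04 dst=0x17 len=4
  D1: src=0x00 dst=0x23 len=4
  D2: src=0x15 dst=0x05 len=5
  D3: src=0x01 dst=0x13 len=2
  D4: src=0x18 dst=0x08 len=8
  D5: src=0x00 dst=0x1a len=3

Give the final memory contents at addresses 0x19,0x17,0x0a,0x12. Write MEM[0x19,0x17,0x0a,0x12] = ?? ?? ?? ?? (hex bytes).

MEM[0x19,0x17,0x0a,0x12] = 2d 2d d8 8f

  after D0: wrote 4B at 0x17 = 2df62dd8
  after D1: wrote 4B at 0x23 = f47b27de
  after D2: wrote 5B at 0x05 = d5732df62d
  after D3: wrote 2B at 0x13 = 7b27
  after D4: wrote 8B at 0x08 = f62dd8c56175e32f
  after D5: wrote 3B at 0x1a = f47b27
query mem[0x19]=0x2d, mem[0x17]=0x2d, mem[0x0a]=0xd8, mem[0x12]=0x8f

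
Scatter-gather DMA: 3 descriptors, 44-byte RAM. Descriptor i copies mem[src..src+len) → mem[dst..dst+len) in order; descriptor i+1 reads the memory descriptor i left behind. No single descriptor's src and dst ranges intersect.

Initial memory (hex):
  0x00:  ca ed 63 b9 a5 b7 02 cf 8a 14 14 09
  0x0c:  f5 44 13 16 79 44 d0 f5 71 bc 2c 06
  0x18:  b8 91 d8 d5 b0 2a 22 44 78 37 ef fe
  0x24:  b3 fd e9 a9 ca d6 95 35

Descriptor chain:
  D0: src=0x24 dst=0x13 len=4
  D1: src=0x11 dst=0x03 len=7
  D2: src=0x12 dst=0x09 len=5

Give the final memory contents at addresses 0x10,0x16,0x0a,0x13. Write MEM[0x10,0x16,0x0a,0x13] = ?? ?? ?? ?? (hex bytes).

  after D0: wrote 4B at 0x13 = b3fde9a9
  after D1: wrote 7B at 0x03 = 44d0b3fde9a906
  after D2: wrote 5B at 0x09 = d0b3fde9a9
query mem[0x10]=0x79, mem[0x16]=0xa9, mem[0x0a]=0xb3, mem[0x13]=0xb3

MEM[0x10,0x16,0x0a,0x13] = 79 a9 b3 b3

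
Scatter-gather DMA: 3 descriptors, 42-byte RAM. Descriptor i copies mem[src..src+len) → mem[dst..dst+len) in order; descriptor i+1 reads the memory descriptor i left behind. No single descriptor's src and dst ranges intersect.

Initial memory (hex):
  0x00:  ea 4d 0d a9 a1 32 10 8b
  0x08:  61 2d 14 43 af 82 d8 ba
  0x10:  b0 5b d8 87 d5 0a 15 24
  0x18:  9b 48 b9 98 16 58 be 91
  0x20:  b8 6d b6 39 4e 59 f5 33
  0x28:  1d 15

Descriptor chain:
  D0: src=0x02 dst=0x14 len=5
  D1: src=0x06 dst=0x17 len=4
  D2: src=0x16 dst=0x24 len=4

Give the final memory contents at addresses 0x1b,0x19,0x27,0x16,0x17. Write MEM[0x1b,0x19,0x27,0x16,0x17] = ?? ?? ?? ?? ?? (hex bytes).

MEM[0x1b,0x19,0x27,0x16,0x17] = 98 61 61 a1 10

  after D0: wrote 5B at 0x14 = 0da9a13210
  after D1: wrote 4B at 0x17 = 108b612d
  after D2: wrote 4B at 0x24 = a1108b61
query mem[0x1b]=0x98, mem[0x19]=0x61, mem[0x27]=0x61, mem[0x16]=0xa1, mem[0x17]=0x10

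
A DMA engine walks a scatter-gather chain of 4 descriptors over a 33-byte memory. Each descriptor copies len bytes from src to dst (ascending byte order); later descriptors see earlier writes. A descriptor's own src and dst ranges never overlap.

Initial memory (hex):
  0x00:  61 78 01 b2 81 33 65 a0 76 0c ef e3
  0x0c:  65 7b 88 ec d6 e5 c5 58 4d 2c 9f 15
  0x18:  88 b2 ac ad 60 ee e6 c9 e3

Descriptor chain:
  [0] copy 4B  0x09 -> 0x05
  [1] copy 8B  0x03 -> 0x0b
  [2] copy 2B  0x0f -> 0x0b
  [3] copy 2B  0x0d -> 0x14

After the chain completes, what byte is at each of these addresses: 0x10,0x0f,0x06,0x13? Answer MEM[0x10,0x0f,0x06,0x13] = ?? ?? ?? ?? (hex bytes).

MEM[0x10,0x0f,0x06,0x13] = 65 e3 ef 58

#0 dst[0x05+4] := {0x0c,0xef,0xe3,0x65}
#1 dst[0x0b+8] := {0xb2,0x81,0x0c,0xef,0xe3,0x65,0x0c,0xef}
#2 dst[0x0b+2] := {0xe3,0x65}
#3 dst[0x14+2] := {0x0c,0xef}
query mem[0x10]=0x65, mem[0x0f]=0xe3, mem[0x06]=0xef, mem[0x13]=0x58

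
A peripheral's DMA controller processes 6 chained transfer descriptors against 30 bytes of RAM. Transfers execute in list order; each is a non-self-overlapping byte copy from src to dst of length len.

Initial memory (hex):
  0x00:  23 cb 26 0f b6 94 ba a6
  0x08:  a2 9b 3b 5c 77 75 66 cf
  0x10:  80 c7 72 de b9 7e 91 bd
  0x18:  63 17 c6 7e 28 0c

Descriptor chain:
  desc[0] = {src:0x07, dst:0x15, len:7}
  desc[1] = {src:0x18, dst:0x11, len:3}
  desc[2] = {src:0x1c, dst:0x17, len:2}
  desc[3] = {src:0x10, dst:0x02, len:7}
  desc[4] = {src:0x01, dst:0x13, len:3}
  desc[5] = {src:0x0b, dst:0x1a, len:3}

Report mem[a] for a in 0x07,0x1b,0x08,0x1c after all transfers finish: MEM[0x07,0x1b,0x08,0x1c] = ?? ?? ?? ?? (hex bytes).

MEM[0x07,0x1b,0x08,0x1c] = a6 77 a2 75

  after D0: wrote 7B at 0x15 = a6a29b3b5c7775
  after D1: wrote 3B at 0x11 = 3b5c77
  after D2: wrote 2B at 0x17 = 280c
  after D3: wrote 7B at 0x02 = 803b5c77b9a6a2
  after D4: wrote 3B at 0x13 = cb803b
  after D5: wrote 3B at 0x1a = 5c7775
query mem[0x07]=0xa6, mem[0x1b]=0x77, mem[0x08]=0xa2, mem[0x1c]=0x75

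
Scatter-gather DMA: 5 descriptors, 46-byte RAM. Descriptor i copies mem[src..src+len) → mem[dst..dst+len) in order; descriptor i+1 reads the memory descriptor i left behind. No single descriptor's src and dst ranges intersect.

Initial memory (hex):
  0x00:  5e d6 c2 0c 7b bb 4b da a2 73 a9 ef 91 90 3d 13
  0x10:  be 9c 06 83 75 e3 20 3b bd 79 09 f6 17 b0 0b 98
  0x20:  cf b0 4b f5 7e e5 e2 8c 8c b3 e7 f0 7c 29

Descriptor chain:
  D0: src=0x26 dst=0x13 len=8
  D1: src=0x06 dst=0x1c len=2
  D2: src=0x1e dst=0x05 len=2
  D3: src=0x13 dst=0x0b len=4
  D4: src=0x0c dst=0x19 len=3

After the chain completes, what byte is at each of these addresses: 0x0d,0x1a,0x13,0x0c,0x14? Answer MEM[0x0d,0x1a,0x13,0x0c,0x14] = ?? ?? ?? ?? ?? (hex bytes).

  after D0: wrote 8B at 0x13 = e28c8cb3e7f07c29
  after D1: wrote 2B at 0x1c = 4bda
  after D2: wrote 2B at 0x05 = 0b98
  after D3: wrote 4B at 0x0b = e28c8cb3
  after D4: wrote 3B at 0x19 = 8c8cb3
query mem[0x0d]=0x8c, mem[0x1a]=0x8c, mem[0x13]=0xe2, mem[0x0c]=0x8c, mem[0x14]=0x8c

MEM[0x0d,0x1a,0x13,0x0c,0x14] = 8c 8c e2 8c 8c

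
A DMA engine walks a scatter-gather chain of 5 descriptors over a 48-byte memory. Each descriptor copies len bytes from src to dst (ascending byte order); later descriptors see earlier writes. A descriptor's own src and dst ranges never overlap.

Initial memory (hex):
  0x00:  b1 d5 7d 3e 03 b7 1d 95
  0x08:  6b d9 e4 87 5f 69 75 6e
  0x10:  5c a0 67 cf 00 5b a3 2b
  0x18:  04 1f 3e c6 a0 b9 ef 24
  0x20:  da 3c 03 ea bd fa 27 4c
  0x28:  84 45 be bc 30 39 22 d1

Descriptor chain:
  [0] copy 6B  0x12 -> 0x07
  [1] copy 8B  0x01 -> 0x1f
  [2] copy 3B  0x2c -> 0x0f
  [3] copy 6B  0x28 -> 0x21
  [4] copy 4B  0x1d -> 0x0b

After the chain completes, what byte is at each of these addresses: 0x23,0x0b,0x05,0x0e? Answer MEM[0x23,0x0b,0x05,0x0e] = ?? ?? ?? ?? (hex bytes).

[0] 0x12->0x07 len=6 : 67 cf 00 5b a3 2b
[1] 0x01->0x1f len=8 : d5 7d 3e 03 b7 1d 67 cf
[2] 0x2c->0x0f len=3 : 30 39 22
[3] 0x28->0x21 len=6 : 84 45 be bc 30 39
[4] 0x1d->0x0b len=4 : b9 ef d5 7d
query mem[0x23]=0xbe, mem[0x0b]=0xb9, mem[0x05]=0xb7, mem[0x0e]=0x7d

MEM[0x23,0x0b,0x05,0x0e] = be b9 b7 7d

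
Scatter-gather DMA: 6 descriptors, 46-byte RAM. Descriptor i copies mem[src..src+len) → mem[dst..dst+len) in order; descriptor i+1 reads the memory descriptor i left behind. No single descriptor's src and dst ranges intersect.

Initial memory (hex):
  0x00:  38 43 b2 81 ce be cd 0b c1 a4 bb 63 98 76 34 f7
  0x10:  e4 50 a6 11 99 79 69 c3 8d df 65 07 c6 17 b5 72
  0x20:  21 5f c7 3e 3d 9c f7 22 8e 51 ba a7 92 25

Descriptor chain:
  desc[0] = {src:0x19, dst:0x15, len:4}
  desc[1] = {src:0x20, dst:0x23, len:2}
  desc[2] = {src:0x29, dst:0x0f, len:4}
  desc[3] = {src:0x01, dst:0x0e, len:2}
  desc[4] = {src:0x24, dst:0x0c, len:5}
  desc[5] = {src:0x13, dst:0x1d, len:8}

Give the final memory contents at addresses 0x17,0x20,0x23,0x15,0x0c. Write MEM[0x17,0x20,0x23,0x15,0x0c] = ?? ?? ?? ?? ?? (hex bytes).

MEM[0x17,0x20,0x23,0x15,0x0c] = 07 65 df df 5f

[0] 0x19->0x15 len=4 : df 65 07 c6
[1] 0x20->0x23 len=2 : 21 5f
[2] 0x29->0x0f len=4 : 51 ba a7 92
[3] 0x01->0x0e len=2 : 43 b2
[4] 0x24->0x0c len=5 : 5f 9c f7 22 8e
[5] 0x13->0x1d len=8 : 11 99 df 65 07 c6 df 65
query mem[0x17]=0x07, mem[0x20]=0x65, mem[0x23]=0xdf, mem[0x15]=0xdf, mem[0x0c]=0x5f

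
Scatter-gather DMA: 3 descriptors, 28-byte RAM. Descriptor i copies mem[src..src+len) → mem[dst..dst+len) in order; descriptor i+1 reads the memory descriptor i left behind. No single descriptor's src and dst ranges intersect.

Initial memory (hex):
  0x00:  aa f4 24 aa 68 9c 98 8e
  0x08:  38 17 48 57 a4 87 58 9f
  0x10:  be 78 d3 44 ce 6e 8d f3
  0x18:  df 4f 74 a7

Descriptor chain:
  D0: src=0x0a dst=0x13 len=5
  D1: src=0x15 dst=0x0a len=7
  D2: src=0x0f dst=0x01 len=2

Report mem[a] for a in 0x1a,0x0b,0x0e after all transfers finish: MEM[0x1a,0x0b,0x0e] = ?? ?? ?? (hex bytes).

D0: mem[0x13..0x17] <- [48 57 a4 87 58]
D1: mem[0x0a..0x10] <- [a4 87 58 df 4f 74 a7]
D2: mem[0x01..0x02] <- [74 a7]
query mem[0x1a]=0x74, mem[0x0b]=0x87, mem[0x0e]=0x4f

MEM[0x1a,0x0b,0x0e] = 74 87 4f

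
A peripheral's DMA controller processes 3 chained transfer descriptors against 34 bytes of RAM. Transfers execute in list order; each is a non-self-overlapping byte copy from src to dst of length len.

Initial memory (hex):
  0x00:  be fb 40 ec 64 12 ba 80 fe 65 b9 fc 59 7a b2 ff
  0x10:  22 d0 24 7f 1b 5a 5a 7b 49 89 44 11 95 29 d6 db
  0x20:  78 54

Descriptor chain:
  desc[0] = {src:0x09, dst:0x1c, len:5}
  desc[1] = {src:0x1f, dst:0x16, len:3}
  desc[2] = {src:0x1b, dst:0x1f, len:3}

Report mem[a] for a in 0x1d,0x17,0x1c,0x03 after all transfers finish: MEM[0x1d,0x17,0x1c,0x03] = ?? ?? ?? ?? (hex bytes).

MEM[0x1d,0x17,0x1c,0x03] = b9 7a 65 ec

#0 dst[0x1c+5] := {0x65,0xb9,0xfc,0x59,0x7a}
#1 dst[0x16+3] := {0x59,0x7a,0x54}
#2 dst[0x1f+3] := {0x11,0x65,0xb9}
query mem[0x1d]=0xb9, mem[0x17]=0x7a, mem[0x1c]=0x65, mem[0x03]=0xec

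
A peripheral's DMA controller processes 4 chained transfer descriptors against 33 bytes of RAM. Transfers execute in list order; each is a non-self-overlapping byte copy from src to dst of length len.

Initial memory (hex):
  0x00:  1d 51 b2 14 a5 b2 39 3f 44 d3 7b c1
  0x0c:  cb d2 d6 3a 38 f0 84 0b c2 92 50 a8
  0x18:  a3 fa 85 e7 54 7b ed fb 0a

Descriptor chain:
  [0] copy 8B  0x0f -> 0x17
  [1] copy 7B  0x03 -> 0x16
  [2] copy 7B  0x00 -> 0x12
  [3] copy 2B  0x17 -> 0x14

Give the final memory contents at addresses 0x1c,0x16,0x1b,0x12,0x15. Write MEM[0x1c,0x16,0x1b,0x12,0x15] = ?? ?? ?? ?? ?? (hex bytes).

MEM[0x1c,0x16,0x1b,0x12,0x15] = d3 a5 44 1d 39

#0 dst[0x17+8] := {0x3a,0x38,0xf0,0x84,0x0b,0xc2,0x92,0x50}
#1 dst[0x16+7] := {0x14,0xa5,0xb2,0x39,0x3f,0x44,0xd3}
#2 dst[0x12+7] := {0x1d,0x51,0xb2,0x14,0xa5,0xb2,0x39}
#3 dst[0x14+2] := {0xb2,0x39}
query mem[0x1c]=0xd3, mem[0x16]=0xa5, mem[0x1b]=0x44, mem[0x12]=0x1d, mem[0x15]=0x39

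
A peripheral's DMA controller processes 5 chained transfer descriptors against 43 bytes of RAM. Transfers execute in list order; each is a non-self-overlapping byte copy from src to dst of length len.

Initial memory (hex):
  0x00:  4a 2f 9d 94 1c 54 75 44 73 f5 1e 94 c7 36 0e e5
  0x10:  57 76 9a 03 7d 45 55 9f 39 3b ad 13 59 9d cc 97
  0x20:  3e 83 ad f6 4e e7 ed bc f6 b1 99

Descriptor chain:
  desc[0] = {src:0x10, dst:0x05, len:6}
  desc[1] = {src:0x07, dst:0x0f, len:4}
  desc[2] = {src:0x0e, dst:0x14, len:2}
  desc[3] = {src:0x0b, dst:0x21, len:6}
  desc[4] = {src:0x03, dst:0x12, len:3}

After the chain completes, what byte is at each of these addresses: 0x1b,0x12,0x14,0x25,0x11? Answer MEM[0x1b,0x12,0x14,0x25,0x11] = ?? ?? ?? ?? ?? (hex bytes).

[0] 0x10->0x05 len=6 : 57 76 9a 03 7d 45
[1] 0x07->0x0f len=4 : 9a 03 7d 45
[2] 0x0e->0x14 len=2 : 0e 9a
[3] 0x0b->0x21 len=6 : 94 c7 36 0e 9a 03
[4] 0x03->0x12 len=3 : 94 1c 57
query mem[0x1b]=0x13, mem[0x12]=0x94, mem[0x14]=0x57, mem[0x25]=0x9a, mem[0x11]=0x7d

MEM[0x1b,0x12,0x14,0x25,0x11] = 13 94 57 9a 7d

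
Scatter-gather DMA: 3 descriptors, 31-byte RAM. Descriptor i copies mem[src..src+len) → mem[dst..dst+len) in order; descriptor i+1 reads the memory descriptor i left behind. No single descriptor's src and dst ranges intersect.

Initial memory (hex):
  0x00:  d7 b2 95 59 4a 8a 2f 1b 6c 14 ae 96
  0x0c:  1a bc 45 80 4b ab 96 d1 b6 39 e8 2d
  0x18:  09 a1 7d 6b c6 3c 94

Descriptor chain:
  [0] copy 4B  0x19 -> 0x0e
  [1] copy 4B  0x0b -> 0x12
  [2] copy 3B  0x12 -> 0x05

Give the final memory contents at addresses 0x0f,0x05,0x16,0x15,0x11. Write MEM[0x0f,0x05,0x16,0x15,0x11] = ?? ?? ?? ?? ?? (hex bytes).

D0: mem[0x0e..0x11] <- [a1 7d 6b c6]
D1: mem[0x12..0x15] <- [96 1a bc a1]
D2: mem[0x05..0x07] <- [96 1a bc]
query mem[0x0f]=0x7d, mem[0x05]=0x96, mem[0x16]=0xe8, mem[0x15]=0xa1, mem[0x11]=0xc6

MEM[0x0f,0x05,0x16,0x15,0x11] = 7d 96 e8 a1 c6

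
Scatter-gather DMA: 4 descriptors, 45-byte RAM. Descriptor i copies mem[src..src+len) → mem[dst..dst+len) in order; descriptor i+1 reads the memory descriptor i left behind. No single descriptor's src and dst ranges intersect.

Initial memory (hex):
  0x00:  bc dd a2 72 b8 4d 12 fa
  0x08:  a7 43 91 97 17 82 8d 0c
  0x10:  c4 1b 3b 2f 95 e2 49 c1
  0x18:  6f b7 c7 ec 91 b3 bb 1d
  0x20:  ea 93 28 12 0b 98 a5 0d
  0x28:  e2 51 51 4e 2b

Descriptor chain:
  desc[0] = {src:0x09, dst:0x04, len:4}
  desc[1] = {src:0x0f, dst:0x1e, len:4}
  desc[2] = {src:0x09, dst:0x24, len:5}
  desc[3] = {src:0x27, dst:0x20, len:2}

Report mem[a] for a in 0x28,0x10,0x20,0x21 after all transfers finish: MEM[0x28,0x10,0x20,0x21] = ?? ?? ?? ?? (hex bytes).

[0] 0x09->0x04 len=4 : 43 91 97 17
[1] 0x0f->0x1e len=4 : 0c c4 1b 3b
[2] 0x09->0x24 len=5 : 43 91 97 17 82
[3] 0x27->0x20 len=2 : 17 82
query mem[0x28]=0x82, mem[0x10]=0xc4, mem[0x20]=0x17, mem[0x21]=0x82

MEM[0x28,0x10,0x20,0x21] = 82 c4 17 82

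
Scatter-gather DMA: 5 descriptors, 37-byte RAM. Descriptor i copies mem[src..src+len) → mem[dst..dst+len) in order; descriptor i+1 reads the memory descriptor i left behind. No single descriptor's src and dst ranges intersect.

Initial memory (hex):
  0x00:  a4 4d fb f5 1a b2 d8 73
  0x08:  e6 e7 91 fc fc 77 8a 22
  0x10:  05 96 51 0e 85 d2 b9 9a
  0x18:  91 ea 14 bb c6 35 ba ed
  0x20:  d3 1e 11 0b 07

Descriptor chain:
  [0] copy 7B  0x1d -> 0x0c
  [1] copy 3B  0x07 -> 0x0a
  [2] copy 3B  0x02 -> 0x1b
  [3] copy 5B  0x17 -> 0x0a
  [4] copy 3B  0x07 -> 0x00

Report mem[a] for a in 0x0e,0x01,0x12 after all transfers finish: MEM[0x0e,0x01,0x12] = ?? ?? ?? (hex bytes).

  after D0: wrote 7B at 0x0c = 35baedd31e110b
  after D1: wrote 3B at 0x0a = 73e6e7
  after D2: wrote 3B at 0x1b = fbf51a
  after D3: wrote 5B at 0x0a = 9a91ea14fb
  after D4: wrote 3B at 0x00 = 73e6e7
query mem[0x0e]=0xfb, mem[0x01]=0xe6, mem[0x12]=0x0b

MEM[0x0e,0x01,0x12] = fb e6 0b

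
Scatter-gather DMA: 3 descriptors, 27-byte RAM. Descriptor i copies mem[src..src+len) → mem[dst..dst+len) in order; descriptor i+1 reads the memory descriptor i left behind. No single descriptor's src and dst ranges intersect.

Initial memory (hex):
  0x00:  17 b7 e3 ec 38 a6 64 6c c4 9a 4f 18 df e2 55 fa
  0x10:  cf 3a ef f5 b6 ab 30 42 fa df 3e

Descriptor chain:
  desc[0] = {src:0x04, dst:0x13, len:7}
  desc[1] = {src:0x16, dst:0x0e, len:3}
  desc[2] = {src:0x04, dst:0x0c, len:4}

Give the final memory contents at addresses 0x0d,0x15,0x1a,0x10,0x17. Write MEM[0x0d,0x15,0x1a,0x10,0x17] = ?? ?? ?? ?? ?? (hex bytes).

MEM[0x0d,0x15,0x1a,0x10,0x17] = a6 64 3e 9a c4

D0: mem[0x13..0x19] <- [38 a6 64 6c c4 9a 4f]
D1: mem[0x0e..0x10] <- [6c c4 9a]
D2: mem[0x0c..0x0f] <- [38 a6 64 6c]
query mem[0x0d]=0xa6, mem[0x15]=0x64, mem[0x1a]=0x3e, mem[0x10]=0x9a, mem[0x17]=0xc4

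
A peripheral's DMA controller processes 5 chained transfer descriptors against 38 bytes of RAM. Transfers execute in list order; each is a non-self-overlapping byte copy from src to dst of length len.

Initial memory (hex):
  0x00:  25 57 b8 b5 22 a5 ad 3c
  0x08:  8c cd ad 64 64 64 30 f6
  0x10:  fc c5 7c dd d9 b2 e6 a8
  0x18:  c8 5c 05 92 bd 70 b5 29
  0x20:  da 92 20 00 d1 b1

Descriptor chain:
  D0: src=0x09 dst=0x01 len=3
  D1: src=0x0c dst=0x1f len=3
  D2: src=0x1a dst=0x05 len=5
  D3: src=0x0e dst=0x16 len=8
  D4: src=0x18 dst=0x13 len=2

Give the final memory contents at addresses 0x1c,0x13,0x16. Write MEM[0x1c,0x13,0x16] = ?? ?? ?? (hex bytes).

[0] 0x09->0x01 len=3 : cd ad 64
[1] 0x0c->0x1f len=3 : 64 64 30
[2] 0x1a->0x05 len=5 : 05 92 bd 70 b5
[3] 0x0e->0x16 len=8 : 30 f6 fc c5 7c dd d9 b2
[4] 0x18->0x13 len=2 : fc c5
query mem[0x1c]=0xd9, mem[0x13]=0xfc, mem[0x16]=0x30

MEM[0x1c,0x13,0x16] = d9 fc 30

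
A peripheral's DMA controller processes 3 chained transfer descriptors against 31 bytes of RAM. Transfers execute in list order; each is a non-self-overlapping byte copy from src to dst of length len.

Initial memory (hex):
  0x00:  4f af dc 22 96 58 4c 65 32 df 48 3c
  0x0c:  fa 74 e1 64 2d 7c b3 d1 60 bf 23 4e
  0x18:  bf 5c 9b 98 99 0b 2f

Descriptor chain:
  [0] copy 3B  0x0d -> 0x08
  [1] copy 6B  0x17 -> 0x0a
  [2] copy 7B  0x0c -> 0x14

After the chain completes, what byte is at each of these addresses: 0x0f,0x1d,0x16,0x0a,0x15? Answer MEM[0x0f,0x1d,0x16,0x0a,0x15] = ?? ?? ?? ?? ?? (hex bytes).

#0 dst[0x08+3] := {0x74,0xe1,0x64}
#1 dst[0x0a+6] := {0x4e,0xbf,0x5c,0x9b,0x98,0x99}
#2 dst[0x14+7] := {0x5c,0x9b,0x98,0x99,0x2d,0x7c,0xb3}
query mem[0x0f]=0x99, mem[0x1d]=0x0b, mem[0x16]=0x98, mem[0x0a]=0x4e, mem[0x15]=0x9b

MEM[0x0f,0x1d,0x16,0x0a,0x15] = 99 0b 98 4e 9b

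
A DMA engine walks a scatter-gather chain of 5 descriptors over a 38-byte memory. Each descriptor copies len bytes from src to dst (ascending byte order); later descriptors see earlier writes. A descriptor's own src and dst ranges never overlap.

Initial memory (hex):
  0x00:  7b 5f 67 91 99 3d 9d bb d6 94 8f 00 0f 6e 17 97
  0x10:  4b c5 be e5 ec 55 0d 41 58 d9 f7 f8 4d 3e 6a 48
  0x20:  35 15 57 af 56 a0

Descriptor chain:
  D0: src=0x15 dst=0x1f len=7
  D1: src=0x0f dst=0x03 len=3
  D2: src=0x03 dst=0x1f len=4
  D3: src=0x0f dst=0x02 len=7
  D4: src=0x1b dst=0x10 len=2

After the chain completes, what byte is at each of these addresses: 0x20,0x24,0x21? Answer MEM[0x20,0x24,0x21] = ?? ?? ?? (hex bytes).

#0 dst[0x1f+7] := {0x55,0x0d,0x41,0x58,0xd9,0xf7,0xf8}
#1 dst[0x03+3] := {0x97,0x4b,0xc5}
#2 dst[0x1f+4] := {0x97,0x4b,0xc5,0x9d}
#3 dst[0x02+7] := {0x97,0x4b,0xc5,0xbe,0xe5,0xec,0x55}
#4 dst[0x10+2] := {0xf8,0x4d}
query mem[0x20]=0x4b, mem[0x24]=0xf7, mem[0x21]=0xc5

MEM[0x20,0x24,0x21] = 4b f7 c5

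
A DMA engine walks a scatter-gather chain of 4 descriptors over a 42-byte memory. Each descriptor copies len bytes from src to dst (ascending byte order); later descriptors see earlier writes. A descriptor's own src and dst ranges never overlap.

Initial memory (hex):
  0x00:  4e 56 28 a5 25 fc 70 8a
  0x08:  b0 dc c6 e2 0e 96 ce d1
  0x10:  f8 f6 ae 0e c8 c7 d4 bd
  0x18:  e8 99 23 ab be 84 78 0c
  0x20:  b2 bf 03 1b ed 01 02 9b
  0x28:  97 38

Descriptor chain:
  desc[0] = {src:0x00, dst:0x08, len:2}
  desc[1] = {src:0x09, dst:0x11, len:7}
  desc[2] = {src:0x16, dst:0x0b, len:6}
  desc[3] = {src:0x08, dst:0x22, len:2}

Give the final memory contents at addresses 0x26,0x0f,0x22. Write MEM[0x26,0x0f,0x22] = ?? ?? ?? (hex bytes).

MEM[0x26,0x0f,0x22] = 02 23 4e

D0: mem[0x08..0x09] <- [4e 56]
D1: mem[0x11..0x17] <- [56 c6 e2 0e 96 ce d1]
D2: mem[0x0b..0x10] <- [ce d1 e8 99 23 ab]
D3: mem[0x22..0x23] <- [4e 56]
query mem[0x26]=0x02, mem[0x0f]=0x23, mem[0x22]=0x4e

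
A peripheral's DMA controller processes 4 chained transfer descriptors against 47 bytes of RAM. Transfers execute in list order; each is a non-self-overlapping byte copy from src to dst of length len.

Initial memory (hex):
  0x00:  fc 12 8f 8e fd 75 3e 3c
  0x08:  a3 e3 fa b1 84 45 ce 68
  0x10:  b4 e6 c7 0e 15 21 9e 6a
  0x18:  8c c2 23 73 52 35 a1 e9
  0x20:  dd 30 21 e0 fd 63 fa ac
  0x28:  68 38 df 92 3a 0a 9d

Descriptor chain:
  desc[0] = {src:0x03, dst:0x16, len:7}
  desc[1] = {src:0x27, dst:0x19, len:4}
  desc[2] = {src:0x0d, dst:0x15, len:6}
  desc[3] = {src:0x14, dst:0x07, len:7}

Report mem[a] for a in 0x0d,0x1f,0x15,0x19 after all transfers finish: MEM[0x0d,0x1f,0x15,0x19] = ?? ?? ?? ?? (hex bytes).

[0] 0x03->0x16 len=7 : 8e fd 75 3e 3c a3 e3
[1] 0x27->0x19 len=4 : ac 68 38 df
[2] 0x0d->0x15 len=6 : 45 ce 68 b4 e6 c7
[3] 0x14->0x07 len=7 : 15 45 ce 68 b4 e6 c7
query mem[0x0d]=0xc7, mem[0x1f]=0xe9, mem[0x15]=0x45, mem[0x19]=0xe6

MEM[0x0d,0x1f,0x15,0x19] = c7 e9 45 e6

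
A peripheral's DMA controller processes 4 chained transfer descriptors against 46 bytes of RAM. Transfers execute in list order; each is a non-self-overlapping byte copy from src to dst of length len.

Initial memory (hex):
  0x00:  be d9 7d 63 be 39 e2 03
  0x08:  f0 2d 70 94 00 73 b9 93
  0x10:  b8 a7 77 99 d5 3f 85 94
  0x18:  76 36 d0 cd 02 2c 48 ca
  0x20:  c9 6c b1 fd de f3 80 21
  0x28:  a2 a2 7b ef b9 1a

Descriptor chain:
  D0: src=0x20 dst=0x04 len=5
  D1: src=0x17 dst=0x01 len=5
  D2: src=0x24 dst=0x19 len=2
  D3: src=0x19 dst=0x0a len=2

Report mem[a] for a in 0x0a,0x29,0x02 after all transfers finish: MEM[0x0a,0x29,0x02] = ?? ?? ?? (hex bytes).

MEM[0x0a,0x29,0x02] = de a2 76

#0 dst[0x04+5] := {0xc9,0x6c,0xb1,0xfd,0xde}
#1 dst[0x01+5] := {0x94,0x76,0x36,0xd0,0xcd}
#2 dst[0x19+2] := {0xde,0xf3}
#3 dst[0x0a+2] := {0xde,0xf3}
query mem[0x0a]=0xde, mem[0x29]=0xa2, mem[0x02]=0x76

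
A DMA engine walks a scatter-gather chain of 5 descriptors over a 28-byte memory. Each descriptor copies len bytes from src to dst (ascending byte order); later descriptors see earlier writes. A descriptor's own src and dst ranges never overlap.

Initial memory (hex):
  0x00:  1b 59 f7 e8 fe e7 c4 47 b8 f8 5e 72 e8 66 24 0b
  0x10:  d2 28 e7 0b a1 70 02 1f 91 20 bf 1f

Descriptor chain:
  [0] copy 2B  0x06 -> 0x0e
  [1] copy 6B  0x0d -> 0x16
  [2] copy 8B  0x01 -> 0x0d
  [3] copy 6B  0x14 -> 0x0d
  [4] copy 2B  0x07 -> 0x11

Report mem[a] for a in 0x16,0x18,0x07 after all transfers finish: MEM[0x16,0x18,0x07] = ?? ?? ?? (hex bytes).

MEM[0x16,0x18,0x07] = 66 47 47

D0: mem[0x0e..0x0f] <- [c4 47]
D1: mem[0x16..0x1b] <- [66 c4 47 d2 28 e7]
D2: mem[0x0d..0x14] <- [59 f7 e8 fe e7 c4 47 b8]
D3: mem[0x0d..0x12] <- [b8 70 66 c4 47 d2]
D4: mem[0x11..0x12] <- [47 b8]
query mem[0x16]=0x66, mem[0x18]=0x47, mem[0x07]=0x47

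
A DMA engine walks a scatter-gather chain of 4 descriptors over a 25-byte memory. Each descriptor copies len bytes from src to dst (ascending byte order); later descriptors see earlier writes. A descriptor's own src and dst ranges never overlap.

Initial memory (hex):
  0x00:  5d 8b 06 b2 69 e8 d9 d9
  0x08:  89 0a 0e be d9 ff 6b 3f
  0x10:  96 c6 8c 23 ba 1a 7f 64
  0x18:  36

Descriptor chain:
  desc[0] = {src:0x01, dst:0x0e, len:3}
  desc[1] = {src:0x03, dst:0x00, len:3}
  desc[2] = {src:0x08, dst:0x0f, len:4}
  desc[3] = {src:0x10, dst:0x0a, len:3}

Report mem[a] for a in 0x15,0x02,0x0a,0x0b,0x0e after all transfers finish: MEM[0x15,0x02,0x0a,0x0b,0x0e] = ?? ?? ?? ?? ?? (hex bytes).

  after D0: wrote 3B at 0x0e = 8b06b2
  after D1: wrote 3B at 0x00 = b269e8
  after D2: wrote 4B at 0x0f = 890a0ebe
  after D3: wrote 3B at 0x0a = 0a0ebe
query mem[0x15]=0x1a, mem[0x02]=0xe8, mem[0x0a]=0x0a, mem[0x0b]=0x0e, mem[0x0e]=0x8b

MEM[0x15,0x02,0x0a,0x0b,0x0e] = 1a e8 0a 0e 8b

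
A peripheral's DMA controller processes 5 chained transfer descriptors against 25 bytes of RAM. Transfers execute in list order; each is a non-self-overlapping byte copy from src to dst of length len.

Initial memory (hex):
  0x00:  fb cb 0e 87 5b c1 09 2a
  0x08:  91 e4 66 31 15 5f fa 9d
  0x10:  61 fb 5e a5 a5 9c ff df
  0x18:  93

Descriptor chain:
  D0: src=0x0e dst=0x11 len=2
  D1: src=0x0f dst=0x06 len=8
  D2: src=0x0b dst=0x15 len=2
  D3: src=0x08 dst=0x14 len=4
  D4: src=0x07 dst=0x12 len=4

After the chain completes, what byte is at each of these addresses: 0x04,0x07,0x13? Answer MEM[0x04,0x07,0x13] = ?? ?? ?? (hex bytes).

MEM[0x04,0x07,0x13] = 5b 61 fa

  after D0: wrote 2B at 0x11 = fa9d
  after D1: wrote 8B at 0x06 = 9d61fa9da5a59cff
  after D2: wrote 2B at 0x15 = a59c
  after D3: wrote 4B at 0x14 = fa9da5a5
  after D4: wrote 4B at 0x12 = 61fa9da5
query mem[0x04]=0x5b, mem[0x07]=0x61, mem[0x13]=0xfa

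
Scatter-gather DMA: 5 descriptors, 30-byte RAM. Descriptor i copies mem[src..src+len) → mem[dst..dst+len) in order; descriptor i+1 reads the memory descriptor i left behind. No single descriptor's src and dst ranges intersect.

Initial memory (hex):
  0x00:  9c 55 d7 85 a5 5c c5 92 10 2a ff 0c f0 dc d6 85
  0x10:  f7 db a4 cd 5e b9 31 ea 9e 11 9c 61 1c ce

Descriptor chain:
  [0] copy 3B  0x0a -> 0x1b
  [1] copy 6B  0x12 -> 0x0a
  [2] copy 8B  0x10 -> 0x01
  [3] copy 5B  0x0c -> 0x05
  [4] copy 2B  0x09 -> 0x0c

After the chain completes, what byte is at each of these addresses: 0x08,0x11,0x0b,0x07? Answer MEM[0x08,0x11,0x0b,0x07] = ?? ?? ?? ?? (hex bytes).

[0] 0x0a->0x1b len=3 : ff 0c f0
[1] 0x12->0x0a len=6 : a4 cd 5e b9 31 ea
[2] 0x10->0x01 len=8 : f7 db a4 cd 5e b9 31 ea
[3] 0x0c->0x05 len=5 : 5e b9 31 ea f7
[4] 0x09->0x0c len=2 : f7 a4
query mem[0x08]=0xea, mem[0x11]=0xdb, mem[0x0b]=0xcd, mem[0x07]=0x31

MEM[0x08,0x11,0x0b,0x07] = ea db cd 31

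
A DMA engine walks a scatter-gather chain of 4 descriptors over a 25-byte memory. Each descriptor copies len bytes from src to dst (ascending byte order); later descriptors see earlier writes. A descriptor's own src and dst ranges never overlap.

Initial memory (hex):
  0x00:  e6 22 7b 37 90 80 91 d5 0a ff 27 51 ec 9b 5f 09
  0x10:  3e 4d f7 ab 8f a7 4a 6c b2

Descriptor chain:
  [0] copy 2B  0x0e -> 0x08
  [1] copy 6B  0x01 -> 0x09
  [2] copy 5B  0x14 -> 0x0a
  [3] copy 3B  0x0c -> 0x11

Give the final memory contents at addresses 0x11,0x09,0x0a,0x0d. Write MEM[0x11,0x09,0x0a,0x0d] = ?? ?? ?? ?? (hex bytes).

MEM[0x11,0x09,0x0a,0x0d] = 4a 22 8f 6c

#0 dst[0x08+2] := {0x5f,0x09}
#1 dst[0x09+6] := {0x22,0x7b,0x37,0x90,0x80,0x91}
#2 dst[0x0a+5] := {0x8f,0xa7,0x4a,0x6c,0xb2}
#3 dst[0x11+3] := {0x4a,0x6c,0xb2}
query mem[0x11]=0x4a, mem[0x09]=0x22, mem[0x0a]=0x8f, mem[0x0d]=0x6c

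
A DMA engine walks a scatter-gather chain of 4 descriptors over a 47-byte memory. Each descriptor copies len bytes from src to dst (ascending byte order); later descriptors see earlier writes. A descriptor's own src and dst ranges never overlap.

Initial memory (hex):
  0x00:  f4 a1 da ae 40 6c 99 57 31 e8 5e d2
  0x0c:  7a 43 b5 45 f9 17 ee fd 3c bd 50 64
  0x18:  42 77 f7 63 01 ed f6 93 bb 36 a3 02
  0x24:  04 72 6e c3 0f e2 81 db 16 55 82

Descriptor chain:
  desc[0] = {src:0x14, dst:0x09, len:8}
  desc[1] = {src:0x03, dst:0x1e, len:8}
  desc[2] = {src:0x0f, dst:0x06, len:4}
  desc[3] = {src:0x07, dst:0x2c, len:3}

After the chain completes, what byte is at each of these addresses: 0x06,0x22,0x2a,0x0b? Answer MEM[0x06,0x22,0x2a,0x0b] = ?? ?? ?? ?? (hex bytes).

MEM[0x06,0x22,0x2a,0x0b] = f7 57 81 50

  after D0: wrote 8B at 0x09 = 3cbd50644277f763
  after D1: wrote 8B at 0x1e = ae406c9957313cbd
  after D2: wrote 4B at 0x06 = f76317ee
  after D3: wrote 3B at 0x2c = 6317ee
query mem[0x06]=0xf7, mem[0x22]=0x57, mem[0x2a]=0x81, mem[0x0b]=0x50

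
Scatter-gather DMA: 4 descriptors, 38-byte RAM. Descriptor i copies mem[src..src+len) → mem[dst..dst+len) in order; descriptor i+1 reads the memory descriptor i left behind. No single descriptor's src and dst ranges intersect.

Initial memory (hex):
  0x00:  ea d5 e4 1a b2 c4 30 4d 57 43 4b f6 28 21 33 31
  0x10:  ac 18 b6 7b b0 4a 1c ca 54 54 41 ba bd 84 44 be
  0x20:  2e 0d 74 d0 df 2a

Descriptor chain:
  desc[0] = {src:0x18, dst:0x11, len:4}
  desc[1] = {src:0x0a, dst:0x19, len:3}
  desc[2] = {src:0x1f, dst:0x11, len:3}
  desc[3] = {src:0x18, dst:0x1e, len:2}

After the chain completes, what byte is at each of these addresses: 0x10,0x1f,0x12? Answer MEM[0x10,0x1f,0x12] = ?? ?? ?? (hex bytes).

  after D0: wrote 4B at 0x11 = 545441ba
  after D1: wrote 3B at 0x19 = 4bf628
  after D2: wrote 3B at 0x11 = be2e0d
  after D3: wrote 2B at 0x1e = 544b
query mem[0x10]=0xac, mem[0x1f]=0x4b, mem[0x12]=0x2e

MEM[0x10,0x1f,0x12] = ac 4b 2e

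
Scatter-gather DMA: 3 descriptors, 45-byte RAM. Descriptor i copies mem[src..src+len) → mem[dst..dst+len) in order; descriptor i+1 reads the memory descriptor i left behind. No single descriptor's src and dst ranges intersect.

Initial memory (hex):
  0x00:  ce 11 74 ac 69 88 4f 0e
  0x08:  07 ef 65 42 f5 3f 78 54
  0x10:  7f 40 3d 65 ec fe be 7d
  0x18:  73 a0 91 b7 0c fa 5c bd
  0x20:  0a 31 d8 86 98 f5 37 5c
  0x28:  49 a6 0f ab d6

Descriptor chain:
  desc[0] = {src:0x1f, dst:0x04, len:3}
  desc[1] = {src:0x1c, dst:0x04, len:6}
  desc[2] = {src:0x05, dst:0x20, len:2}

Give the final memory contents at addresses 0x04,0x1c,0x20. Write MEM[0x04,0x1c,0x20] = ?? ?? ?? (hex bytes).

MEM[0x04,0x1c,0x20] = 0c 0c fa

D0: mem[0x04..0x06] <- [bd 0a 31]
D1: mem[0x04..0x09] <- [0c fa 5c bd 0a 31]
D2: mem[0x20..0x21] <- [fa 5c]
query mem[0x04]=0x0c, mem[0x1c]=0x0c, mem[0x20]=0xfa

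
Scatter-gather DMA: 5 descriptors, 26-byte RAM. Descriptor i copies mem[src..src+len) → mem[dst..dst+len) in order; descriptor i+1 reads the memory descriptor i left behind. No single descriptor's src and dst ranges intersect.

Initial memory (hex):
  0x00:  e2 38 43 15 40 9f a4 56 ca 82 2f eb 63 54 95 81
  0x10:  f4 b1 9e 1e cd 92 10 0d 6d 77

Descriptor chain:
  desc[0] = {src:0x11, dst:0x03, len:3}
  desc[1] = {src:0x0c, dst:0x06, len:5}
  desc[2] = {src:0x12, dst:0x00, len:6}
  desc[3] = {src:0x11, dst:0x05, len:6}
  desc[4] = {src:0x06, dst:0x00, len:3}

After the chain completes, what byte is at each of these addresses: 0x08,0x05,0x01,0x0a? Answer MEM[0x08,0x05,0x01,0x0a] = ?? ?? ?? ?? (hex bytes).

  after D0: wrote 3B at 0x03 = b19e1e
  after D1: wrote 5B at 0x06 = 63549581f4
  after D2: wrote 6B at 0x00 = 9e1ecd92100d
  after D3: wrote 6B at 0x05 = b19e1ecd9210
  after D4: wrote 3B at 0x00 = 9e1ecd
query mem[0x08]=0xcd, mem[0x05]=0xb1, mem[0x01]=0x1e, mem[0x0a]=0x10

MEM[0x08,0x05,0x01,0x0a] = cd b1 1e 10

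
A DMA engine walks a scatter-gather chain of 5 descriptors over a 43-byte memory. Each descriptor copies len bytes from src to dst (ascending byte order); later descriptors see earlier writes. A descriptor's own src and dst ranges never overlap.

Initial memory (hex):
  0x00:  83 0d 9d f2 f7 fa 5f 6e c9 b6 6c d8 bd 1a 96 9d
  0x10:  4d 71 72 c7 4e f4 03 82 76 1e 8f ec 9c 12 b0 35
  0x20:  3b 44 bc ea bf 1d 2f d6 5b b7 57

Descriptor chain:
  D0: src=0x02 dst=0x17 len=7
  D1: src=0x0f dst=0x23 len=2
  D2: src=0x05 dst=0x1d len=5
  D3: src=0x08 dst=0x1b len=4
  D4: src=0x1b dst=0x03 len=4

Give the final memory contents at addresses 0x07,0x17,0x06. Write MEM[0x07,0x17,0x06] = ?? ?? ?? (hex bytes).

  after D0: wrote 7B at 0x17 = 9df2f7fa5f6ec9
  after D1: wrote 2B at 0x23 = 9d4d
  after D2: wrote 5B at 0x1d = fa5f6ec9b6
  after D3: wrote 4B at 0x1b = c9b66cd8
  after D4: wrote 4B at 0x03 = c9b66cd8
query mem[0x07]=0x6e, mem[0x17]=0x9d, mem[0x06]=0xd8

MEM[0x07,0x17,0x06] = 6e 9d d8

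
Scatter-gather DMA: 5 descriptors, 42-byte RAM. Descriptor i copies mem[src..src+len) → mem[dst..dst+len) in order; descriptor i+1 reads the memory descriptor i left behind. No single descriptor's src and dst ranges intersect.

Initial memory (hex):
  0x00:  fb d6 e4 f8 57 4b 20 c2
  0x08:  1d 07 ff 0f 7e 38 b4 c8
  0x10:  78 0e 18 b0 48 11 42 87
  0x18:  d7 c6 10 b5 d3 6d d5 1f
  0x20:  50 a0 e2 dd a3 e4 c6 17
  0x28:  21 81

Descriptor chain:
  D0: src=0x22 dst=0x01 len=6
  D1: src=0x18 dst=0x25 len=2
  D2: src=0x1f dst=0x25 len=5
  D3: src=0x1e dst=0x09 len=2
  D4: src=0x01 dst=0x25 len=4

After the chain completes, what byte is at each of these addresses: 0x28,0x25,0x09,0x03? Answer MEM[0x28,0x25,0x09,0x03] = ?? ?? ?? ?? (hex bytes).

MEM[0x28,0x25,0x09,0x03] = e4 e2 d5 a3

#0 dst[0x01+6] := {0xe2,0xdd,0xa3,0xe4,0xc6,0x17}
#1 dst[0x25+2] := {0xd7,0xc6}
#2 dst[0x25+5] := {0x1f,0x50,0xa0,0xe2,0xdd}
#3 dst[0x09+2] := {0xd5,0x1f}
#4 dst[0x25+4] := {0xe2,0xdd,0xa3,0xe4}
query mem[0x28]=0xe4, mem[0x25]=0xe2, mem[0x09]=0xd5, mem[0x03]=0xa3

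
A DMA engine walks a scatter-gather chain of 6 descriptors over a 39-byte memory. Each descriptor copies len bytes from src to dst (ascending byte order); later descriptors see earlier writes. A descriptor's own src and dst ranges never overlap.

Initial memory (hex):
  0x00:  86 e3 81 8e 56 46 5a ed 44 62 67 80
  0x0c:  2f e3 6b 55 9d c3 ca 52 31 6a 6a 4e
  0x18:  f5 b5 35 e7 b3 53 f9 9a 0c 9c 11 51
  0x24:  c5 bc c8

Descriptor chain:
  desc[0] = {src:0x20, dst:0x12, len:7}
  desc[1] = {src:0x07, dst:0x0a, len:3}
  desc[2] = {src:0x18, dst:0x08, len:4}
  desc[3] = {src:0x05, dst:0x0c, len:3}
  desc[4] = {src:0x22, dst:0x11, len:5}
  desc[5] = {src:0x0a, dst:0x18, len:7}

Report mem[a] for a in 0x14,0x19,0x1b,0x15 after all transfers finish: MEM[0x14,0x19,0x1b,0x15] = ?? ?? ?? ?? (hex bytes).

MEM[0x14,0x19,0x1b,0x15] = bc e7 5a c8

  after D0: wrote 7B at 0x12 = 0c9c1151c5bcc8
  after D1: wrote 3B at 0x0a = ed4462
  after D2: wrote 4B at 0x08 = c8b535e7
  after D3: wrote 3B at 0x0c = 465aed
  after D4: wrote 5B at 0x11 = 1151c5bcc8
  after D5: wrote 7B at 0x18 = 35e7465aed559d
query mem[0x14]=0xbc, mem[0x19]=0xe7, mem[0x1b]=0x5a, mem[0x15]=0xc8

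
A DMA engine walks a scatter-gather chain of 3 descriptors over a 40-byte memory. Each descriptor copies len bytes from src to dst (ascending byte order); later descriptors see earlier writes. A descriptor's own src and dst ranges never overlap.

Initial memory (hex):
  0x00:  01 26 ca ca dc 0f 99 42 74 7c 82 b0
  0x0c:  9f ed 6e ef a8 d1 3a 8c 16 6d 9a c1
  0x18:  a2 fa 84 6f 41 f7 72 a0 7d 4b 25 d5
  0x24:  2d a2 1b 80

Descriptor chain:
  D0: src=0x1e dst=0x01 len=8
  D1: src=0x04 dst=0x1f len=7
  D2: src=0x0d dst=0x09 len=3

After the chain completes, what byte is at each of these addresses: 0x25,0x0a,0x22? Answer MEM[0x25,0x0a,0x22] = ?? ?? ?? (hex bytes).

MEM[0x25,0x0a,0x22] = 82 6e 2d

[0] 0x1e->0x01 len=8 : 72 a0 7d 4b 25 d5 2d a2
[1] 0x04->0x1f len=7 : 4b 25 d5 2d a2 7c 82
[2] 0x0d->0x09 len=3 : ed 6e ef
query mem[0x25]=0x82, mem[0x0a]=0x6e, mem[0x22]=0x2d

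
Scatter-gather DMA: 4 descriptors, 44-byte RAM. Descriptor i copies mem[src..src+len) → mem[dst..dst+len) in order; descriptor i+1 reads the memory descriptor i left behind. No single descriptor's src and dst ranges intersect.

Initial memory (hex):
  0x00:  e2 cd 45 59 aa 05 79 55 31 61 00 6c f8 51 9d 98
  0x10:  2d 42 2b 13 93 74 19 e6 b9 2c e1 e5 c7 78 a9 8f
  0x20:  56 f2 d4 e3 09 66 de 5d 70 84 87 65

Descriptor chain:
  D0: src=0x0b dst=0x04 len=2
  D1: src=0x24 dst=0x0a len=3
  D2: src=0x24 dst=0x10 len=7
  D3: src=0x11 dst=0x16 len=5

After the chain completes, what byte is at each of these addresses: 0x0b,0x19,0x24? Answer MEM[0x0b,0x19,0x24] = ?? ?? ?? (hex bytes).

MEM[0x0b,0x19,0x24] = 66 70 09

D0: mem[0x04..0x05] <- [6c f8]
D1: mem[0x0a..0x0c] <- [09 66 de]
D2: mem[0x10..0x16] <- [09 66 de 5d 70 84 87]
D3: mem[0x16..0x1a] <- [66 de 5d 70 84]
query mem[0x0b]=0x66, mem[0x19]=0x70, mem[0x24]=0x09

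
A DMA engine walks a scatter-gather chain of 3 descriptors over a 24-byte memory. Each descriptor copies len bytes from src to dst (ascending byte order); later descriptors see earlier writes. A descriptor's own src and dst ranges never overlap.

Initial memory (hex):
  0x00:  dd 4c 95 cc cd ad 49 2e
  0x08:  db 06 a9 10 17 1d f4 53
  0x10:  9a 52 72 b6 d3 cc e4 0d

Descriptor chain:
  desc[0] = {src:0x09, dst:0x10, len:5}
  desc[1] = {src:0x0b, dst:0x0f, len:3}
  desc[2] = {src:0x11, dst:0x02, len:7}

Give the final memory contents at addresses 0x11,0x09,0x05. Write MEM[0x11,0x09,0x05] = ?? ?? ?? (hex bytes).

MEM[0x11,0x09,0x05] = 1d 06 1d

[0] 0x09->0x10 len=5 : 06 a9 10 17 1d
[1] 0x0b->0x0f len=3 : 10 17 1d
[2] 0x11->0x02 len=7 : 1d 10 17 1d cc e4 0d
query mem[0x11]=0x1d, mem[0x09]=0x06, mem[0x05]=0x1d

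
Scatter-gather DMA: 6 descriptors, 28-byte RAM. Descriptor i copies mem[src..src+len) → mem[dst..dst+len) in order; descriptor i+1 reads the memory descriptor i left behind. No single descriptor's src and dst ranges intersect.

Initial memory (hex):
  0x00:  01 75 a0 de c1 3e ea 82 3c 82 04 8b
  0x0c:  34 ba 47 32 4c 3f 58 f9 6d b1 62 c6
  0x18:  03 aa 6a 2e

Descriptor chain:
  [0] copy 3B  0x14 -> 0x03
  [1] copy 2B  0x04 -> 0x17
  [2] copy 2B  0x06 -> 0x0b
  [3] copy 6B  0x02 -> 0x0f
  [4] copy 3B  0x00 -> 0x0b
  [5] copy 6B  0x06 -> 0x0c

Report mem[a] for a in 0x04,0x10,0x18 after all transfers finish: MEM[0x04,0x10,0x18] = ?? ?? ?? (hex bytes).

#0 dst[0x03+3] := {0x6d,0xb1,0x62}
#1 dst[0x17+2] := {0xb1,0x62}
#2 dst[0x0b+2] := {0xea,0x82}
#3 dst[0x0f+6] := {0xa0,0x6d,0xb1,0x62,0xea,0x82}
#4 dst[0x0b+3] := {0x01,0x75,0xa0}
#5 dst[0x0c+6] := {0xea,0x82,0x3c,0x82,0x04,0x01}
query mem[0x04]=0xb1, mem[0x10]=0x04, mem[0x18]=0x62

MEM[0x04,0x10,0x18] = b1 04 62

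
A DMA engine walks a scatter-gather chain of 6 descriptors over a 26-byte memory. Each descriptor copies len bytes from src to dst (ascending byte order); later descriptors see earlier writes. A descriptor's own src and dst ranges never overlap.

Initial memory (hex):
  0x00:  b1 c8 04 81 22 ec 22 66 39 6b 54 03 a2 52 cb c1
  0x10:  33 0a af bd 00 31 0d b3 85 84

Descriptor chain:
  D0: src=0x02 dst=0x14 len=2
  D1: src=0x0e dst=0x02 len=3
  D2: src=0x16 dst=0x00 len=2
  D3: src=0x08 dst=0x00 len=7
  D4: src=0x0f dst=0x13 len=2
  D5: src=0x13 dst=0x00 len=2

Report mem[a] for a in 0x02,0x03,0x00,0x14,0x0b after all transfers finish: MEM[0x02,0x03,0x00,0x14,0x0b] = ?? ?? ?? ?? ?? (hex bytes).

D0: mem[0x14..0x15] <- [04 81]
D1: mem[0x02..0x04] <- [cb c1 33]
D2: mem[0x00..0x01] <- [0d b3]
D3: mem[0x00..0x06] <- [39 6b 54 03 a2 52 cb]
D4: mem[0x13..0x14] <- [c1 33]
D5: mem[0x00..0x01] <- [c1 33]
query mem[0x02]=0x54, mem[0x03]=0x03, mem[0x00]=0xc1, mem[0x14]=0x33, mem[0x0b]=0x03

MEM[0x02,0x03,0x00,0x14,0x0b] = 54 03 c1 33 03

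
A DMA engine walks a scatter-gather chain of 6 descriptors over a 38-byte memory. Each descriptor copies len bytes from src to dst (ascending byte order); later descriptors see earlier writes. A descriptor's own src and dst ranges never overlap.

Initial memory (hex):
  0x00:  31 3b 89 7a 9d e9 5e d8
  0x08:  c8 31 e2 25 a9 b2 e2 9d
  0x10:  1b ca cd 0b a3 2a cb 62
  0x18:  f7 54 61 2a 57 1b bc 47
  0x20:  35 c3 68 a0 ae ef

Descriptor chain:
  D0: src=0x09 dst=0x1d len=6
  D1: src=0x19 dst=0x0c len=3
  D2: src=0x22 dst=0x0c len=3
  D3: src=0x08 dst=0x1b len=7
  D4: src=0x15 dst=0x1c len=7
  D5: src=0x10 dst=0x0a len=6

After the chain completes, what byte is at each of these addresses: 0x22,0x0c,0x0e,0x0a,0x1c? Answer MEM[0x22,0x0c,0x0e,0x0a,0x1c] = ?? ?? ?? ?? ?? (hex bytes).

MEM[0x22,0x0c,0x0e,0x0a,0x1c] = c8 cd a3 1b 2a

D0: mem[0x1d..0x22] <- [31 e2 25 a9 b2 e2]
D1: mem[0x0c..0x0e] <- [54 61 2a]
D2: mem[0x0c..0x0e] <- [e2 a0 ae]
D3: mem[0x1b..0x21] <- [c8 31 e2 25 e2 a0 ae]
D4: mem[0x1c..0x22] <- [2a cb 62 f7 54 61 c8]
D5: mem[0x0a..0x0f] <- [1b ca cd 0b a3 2a]
query mem[0x22]=0xc8, mem[0x0c]=0xcd, mem[0x0e]=0xa3, mem[0x0a]=0x1b, mem[0x1c]=0x2a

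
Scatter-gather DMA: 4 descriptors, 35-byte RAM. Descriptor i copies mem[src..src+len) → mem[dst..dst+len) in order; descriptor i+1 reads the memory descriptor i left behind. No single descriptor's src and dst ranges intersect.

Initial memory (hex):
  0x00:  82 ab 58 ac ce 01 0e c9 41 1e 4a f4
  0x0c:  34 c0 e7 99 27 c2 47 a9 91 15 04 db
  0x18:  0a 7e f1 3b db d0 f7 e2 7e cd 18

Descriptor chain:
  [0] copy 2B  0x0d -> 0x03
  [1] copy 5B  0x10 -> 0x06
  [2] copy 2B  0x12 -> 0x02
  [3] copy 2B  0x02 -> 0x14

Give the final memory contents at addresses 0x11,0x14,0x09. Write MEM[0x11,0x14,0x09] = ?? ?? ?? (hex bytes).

MEM[0x11,0x14,0x09] = c2 47 a9

[0] 0x0d->0x03 len=2 : c0 e7
[1] 0x10->0x06 len=5 : 27 c2 47 a9 91
[2] 0x12->0x02 len=2 : 47 a9
[3] 0x02->0x14 len=2 : 47 a9
query mem[0x11]=0xc2, mem[0x14]=0x47, mem[0x09]=0xa9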